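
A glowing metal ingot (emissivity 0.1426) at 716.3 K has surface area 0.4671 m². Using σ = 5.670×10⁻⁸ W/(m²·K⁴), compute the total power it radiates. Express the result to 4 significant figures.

Area A = 0.4671 m².
P = εσAT⁴ = 0.1426 × 5.670×10⁻⁸ × 0.4671 × (716.3)⁴ = 994.2 W.

P ≈ 994.2 W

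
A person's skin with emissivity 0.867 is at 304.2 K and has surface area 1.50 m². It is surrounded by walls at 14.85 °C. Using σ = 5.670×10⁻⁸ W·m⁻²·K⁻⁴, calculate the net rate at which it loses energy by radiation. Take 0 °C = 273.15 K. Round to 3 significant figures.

Surroundings: T = 14.85 °C + 273.15 = 288.00 K.
Area A = 1.50 m².
Net radiated power P_net = εσA(T⁴ − T₀⁴) = 0.867×5.670×10⁻⁸×1.50×(304.2⁴ − 288.00⁴).
T⁴ − T₀⁴ = 8.56321×10⁹ − 6.87971×10⁹ = 1.68350×10⁹ K⁴, so P_net = 124 W.

Net loss ≈ 124 W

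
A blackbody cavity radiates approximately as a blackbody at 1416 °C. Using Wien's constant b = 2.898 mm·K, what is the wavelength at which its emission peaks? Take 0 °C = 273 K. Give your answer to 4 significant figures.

λ_max ≈ 1.716 μm

T = 1416 °C + 273 = 1689 K.
Wien's displacement law: λ_max = b/T = (2.898×10⁻³ m·K)/(1689 K) = 1.7158×10⁻⁶ m.
That is 1.716 μm, in the infrared range.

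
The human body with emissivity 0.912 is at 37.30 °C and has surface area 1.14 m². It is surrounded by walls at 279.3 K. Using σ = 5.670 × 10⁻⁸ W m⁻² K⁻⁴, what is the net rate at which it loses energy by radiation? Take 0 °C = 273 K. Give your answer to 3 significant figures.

Net loss ≈ 188 W

T = 37.30 °C + 273 = 310.30 K.
Area A = 1.14 m².
Net radiated power P_net = εσA(T⁴ − T₀⁴) = 0.912×5.670×10⁻⁸×1.14×(310.30⁴ − 279.3⁴).
T⁴ − T₀⁴ = 9.27101×10⁹ − 6.08532×10⁹ = 3.18569×10⁹ K⁴, so P_net = 188 W.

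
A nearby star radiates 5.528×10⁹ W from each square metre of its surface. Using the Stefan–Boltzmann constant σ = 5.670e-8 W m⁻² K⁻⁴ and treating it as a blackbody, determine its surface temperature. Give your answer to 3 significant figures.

T ≈ 1.77×10⁴ K

I = σT⁴, so T = (I/σ)^(1/4) = (5.528×10⁹/(5.670×10⁻⁸))^(1/4) = 1.77×10⁴ K.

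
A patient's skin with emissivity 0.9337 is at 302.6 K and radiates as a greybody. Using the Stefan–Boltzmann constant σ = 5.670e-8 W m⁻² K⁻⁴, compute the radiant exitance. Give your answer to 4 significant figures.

Stefan–Boltzmann: I = εσT⁴ = 0.9337 × 5.670×10⁻⁸ × (302.6)⁴ = 443.9 W/m².

I ≈ 443.9 W/m²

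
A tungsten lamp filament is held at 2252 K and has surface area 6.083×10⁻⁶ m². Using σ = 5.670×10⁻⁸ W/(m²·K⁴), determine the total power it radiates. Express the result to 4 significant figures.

Area A = 6.083×10⁻⁶ m².
P = σAT⁴ = 5.670×10⁻⁸ × 6.083×10⁻⁶ × (2252)⁴ = 8.871 W.

P ≈ 8.871 W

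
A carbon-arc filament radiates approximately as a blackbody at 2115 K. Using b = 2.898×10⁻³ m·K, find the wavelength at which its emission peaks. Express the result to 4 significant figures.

Wien's displacement law: λ_max = b/T = (2.898×10⁻³ m·K)/(2115 K) = 1.3702×10⁻⁶ m.
That is 1370 nm, in the infrared range.

λ_max ≈ 1370 nm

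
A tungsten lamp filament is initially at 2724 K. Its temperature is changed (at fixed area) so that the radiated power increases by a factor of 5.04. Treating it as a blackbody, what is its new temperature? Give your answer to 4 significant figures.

P ∝ T⁴, so T₂/T₁ = (P₂/P₁)^(1/4) = (5.04)^(1/4) = 1.49833.
T₂ = 2724 × 1.49833 = 4081 K.

T₂ ≈ 4081 K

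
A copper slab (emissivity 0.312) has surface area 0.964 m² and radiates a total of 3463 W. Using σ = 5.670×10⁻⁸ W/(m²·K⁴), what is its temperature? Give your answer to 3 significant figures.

T ≈ 671 K

Area A = 0.964 m².
P = εσAT⁴ ⇒ T = (P/(εσA))^(1/4) = (3463/(0.312×5.670×10⁻⁸×0.964))^(1/4) = 671 K.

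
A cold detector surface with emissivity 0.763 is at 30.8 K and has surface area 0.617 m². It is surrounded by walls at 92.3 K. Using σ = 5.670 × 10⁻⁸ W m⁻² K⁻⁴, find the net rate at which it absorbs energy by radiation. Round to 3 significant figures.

Area A = 0.617 m².
Net radiated power P_net = εσA(T⁴ − T₀⁴) = 0.763×5.670×10⁻⁸×0.617×(30.8⁴ − 92.3⁴).
T⁴ − T₀⁴ = 8.99918×10⁵ − 7.25783×10⁷ = -7.16784×10⁷ K⁴, so P_net = -1.91 W — negative, meaning a net gain of 1.91 W.

Net gain ≈ 1.91 W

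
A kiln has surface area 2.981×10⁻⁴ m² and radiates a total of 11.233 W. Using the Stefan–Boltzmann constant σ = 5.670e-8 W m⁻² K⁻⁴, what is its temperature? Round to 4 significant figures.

Area A = 2.981×10⁻⁴ m².
P = σAT⁴ ⇒ T = (P/(σA))^(1/4) = (11.233/(5.670×10⁻⁸×2.981×10⁻⁴))^(1/4) = 902.9 K.

T ≈ 902.9 K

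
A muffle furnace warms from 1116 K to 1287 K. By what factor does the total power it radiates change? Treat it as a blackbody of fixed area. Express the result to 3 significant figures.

P ∝ T⁴, so P₂/P₁ = (T₂/T₁)⁴ = (1287/1116)⁴ = (1.15323)⁴ = 1.77.

P₂/P₁ ≈ 1.77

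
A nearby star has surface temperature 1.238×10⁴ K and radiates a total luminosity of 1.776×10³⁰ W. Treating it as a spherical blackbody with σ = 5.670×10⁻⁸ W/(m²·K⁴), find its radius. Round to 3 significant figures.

L = 4πR²σT⁴ ⇒ R = √(L/(4πσT⁴)).
σT⁴ = 1.33188×10⁹ W/m², so R = √(1.776×10³⁰/(4π×1.33188×10⁹)) = 1.03×10¹⁰ m.

R ≈ 1.03×10¹⁰ m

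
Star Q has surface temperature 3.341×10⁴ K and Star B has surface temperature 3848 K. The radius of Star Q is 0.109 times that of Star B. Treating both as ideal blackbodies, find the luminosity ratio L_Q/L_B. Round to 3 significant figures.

L ∝ R²T⁴, so L_Q/L_B = (R_Q/R_B)²(T_Q/T_B)⁴ = (0.109)² × (3.341×10⁴/3848)⁴ = 0.011881 × 5682.84 = 67.5.

L_Q/L_B ≈ 67.5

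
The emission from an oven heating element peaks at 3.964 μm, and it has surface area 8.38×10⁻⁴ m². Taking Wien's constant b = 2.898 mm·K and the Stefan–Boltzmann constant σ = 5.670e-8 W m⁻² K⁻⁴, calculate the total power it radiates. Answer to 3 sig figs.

P ≈ 13.6 W

Wien's law: T = b/λ_max = 2.898×10⁻³/3.964×10⁻⁶ = 731.080 K.
Area A = 8.38×10⁻⁴ m².
Then P = σAT⁴ = 5.670×10⁻⁸×8.38×10⁻⁴×(731.080)⁴ = 13.6 W.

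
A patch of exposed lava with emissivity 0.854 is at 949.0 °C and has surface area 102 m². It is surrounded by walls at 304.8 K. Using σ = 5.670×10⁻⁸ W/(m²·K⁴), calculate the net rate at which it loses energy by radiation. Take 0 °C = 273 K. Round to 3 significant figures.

Net loss ≈ 1.10×10⁷ W

T = 949.0 °C + 273 = 1222.0 K.
Area A = 102 m².
Net radiated power P_net = εσA(T⁴ − T₀⁴) = 0.854×5.670×10⁻⁸×102×(1222.0⁴ − 304.8⁴).
T⁴ − T₀⁴ = 2.22990×10¹² − 8.63097×10⁹ = 2.22127×10¹² K⁴, so P_net = 1.10×10⁷ W.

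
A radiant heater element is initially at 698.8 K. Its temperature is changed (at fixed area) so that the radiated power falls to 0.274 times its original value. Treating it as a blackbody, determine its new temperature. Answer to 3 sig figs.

P ∝ T⁴, so T₂/T₁ = (P₂/P₁)^(1/4) = (0.274)^(1/4) = 0.723499.
T₂ = 698.8 × 0.723499 = 506 K.

T₂ ≈ 506 K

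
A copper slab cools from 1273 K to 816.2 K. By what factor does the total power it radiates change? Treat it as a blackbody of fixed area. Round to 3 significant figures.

P ∝ T⁴, so P₂/P₁ = (T₂/T₁)⁴ = (816.2/1273)⁴ = (0.641163)⁴ = 0.169.

P₂/P₁ ≈ 0.169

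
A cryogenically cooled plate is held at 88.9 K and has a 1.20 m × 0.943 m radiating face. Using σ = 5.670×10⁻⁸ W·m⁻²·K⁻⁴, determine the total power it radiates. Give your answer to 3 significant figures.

Area A = 1.20 × 0.943 = 1.1316 m².
P = σAT⁴ = 5.670×10⁻⁸ × 1.1316 × (88.9)⁴ = 4.01 W.

P ≈ 4.01 W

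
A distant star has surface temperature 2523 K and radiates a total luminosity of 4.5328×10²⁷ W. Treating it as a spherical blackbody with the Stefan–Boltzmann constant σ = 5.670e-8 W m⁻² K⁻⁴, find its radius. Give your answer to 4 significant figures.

L = 4πR²σT⁴ ⇒ R = √(L/(4πσT⁴)).
σT⁴ = 2.29748×10⁶ W/m², so R = √(4.5328×10²⁷/(4π×2.29748×10⁶)) = 1.253×10¹⁰ m.

R ≈ 1.253×10¹⁰ m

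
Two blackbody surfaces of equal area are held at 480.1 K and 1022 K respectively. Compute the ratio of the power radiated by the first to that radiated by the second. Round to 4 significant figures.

With equal areas, P₁/P₂ = (T₁/T₂)⁴ = (480.1/1022)⁴ = 0.04870.

P₁/P₂ ≈ 0.04870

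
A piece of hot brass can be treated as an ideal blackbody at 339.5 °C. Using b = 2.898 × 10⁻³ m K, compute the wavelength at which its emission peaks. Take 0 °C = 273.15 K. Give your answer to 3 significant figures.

λ_max ≈ 4.73 μm

T = 339.5 °C + 273.15 = 612.65 K.
Wien's displacement law: λ_max = b/T = (2.898×10⁻³ m·K)/(612.65 K) = 4.730×10⁻⁶ m.
That is 4.73 μm, in the infrared range.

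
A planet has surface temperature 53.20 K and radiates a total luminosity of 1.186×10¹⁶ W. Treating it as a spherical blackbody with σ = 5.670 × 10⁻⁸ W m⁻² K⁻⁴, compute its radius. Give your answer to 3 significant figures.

R ≈ 4.56×10⁷ m

L = 4πR²σT⁴ ⇒ R = √(L/(4πσT⁴)).
σT⁴ = 0.454182 W/m², so R = √(1.186×10¹⁶/(4π×0.454182)) = 4.56×10⁷ m.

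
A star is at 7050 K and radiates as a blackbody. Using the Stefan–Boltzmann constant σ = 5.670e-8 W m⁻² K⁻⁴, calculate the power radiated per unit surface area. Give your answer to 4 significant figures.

I ≈ 1.401×10⁸ W/m²

Stefan–Boltzmann: I = σT⁴ = 5.670×10⁻⁸ × (7050)⁴ = 1.401×10⁸ W/m².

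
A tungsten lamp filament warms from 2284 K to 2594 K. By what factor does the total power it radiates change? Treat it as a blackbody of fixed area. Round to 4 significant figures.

P ∝ T⁴, so P₂/P₁ = (T₂/T₁)⁴ = (2594/2284)⁴ = (1.13573)⁴ = 1.664.

P₂/P₁ ≈ 1.664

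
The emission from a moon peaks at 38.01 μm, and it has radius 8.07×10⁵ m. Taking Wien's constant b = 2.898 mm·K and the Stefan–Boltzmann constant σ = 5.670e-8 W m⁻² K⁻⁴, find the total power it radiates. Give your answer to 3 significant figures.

Wien's law: T = b/λ_max = 2.898×10⁻³/3.801×10⁻⁵ = 76.2431 K.
Surface area A = 4πR² = 4π(8.07×10⁵ m)² = 8.18384×10¹² m².
Then P = σAT⁴ = 5.670×10⁻⁸×8.18384×10¹²×(76.2431)⁴ = 1.57×10¹³ W.

P ≈ 1.57×10¹³ W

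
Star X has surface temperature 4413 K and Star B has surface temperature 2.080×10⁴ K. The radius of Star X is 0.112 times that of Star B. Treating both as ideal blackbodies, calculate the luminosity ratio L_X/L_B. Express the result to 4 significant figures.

L ∝ R²T⁴, so L_X/L_B = (R_X/R_B)²(T_X/T_B)⁴ = (0.112)² × (4413/2.080×10⁴)⁴ = 0.012544 × 2.02620×10⁻³ = 2.542×10⁻⁵.

L_X/L_B ≈ 2.542×10⁻⁵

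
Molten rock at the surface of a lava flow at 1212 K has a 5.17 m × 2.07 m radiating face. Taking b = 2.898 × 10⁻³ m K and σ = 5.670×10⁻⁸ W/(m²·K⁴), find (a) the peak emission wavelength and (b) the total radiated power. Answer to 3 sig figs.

(a) λ_max = b/T = 2.898×10⁻³/1212 = 2.391×10⁻⁶ m = 2.39 μm.
Area A = 5.17 × 2.07 = 10.7019 m².
(b) P = σAT⁴ = 5.670×10⁻⁸×10.7019×(1212)⁴ = 1.31×10⁶ W.

λ_max ≈ 2.39 μm; P ≈ 1.31×10⁶ W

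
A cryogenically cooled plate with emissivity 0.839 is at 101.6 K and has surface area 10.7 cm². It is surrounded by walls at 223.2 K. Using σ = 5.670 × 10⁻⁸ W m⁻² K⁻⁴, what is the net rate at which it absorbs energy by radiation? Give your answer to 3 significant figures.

Net gain ≈ 0.121 W

Area A = 10.7 cm² = 1.07×10⁻³ m².
Net radiated power P_net = εσA(T⁴ − T₀⁴) = 0.839×5.670×10⁻⁸×1.07×10⁻³×(101.6⁴ − 223.2⁴).
T⁴ − T₀⁴ = 1.06555×10⁸ − 2.48186×10⁹ = -2.37530×10⁹ K⁴, so P_net = -0.121 W — negative, meaning a net gain of 0.121 W.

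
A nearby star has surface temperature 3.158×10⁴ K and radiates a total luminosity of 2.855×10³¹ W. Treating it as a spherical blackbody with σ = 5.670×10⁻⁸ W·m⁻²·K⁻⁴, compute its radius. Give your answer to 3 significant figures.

L = 4πR²σT⁴ ⇒ R = √(L/(4πσT⁴)).
σT⁴ = 5.63938×10¹⁰ W/m², so R = √(2.855×10³¹/(4π×5.63938×10¹⁰)) = 6.35×10⁹ m.

R ≈ 6.35×10⁹ m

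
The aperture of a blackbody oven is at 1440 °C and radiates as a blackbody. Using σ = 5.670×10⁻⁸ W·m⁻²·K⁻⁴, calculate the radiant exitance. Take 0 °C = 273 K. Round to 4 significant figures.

T = 1440 °C + 273 = 1713 K.
Stefan–Boltzmann: I = σT⁴ = 5.670×10⁻⁸ × (1713)⁴ = 4.882×10⁵ W/m².

I ≈ 4.882×10⁵ W/m²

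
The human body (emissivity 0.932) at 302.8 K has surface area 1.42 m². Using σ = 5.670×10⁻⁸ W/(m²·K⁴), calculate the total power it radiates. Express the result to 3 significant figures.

P ≈ 631 W

Area A = 1.42 m².
P = εσAT⁴ = 0.932 × 5.670×10⁻⁸ × 1.42 × (302.8)⁴ = 631 W.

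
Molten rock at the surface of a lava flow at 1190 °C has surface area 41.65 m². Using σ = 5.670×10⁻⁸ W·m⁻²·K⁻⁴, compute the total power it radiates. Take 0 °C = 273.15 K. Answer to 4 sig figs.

P ≈ 1.082×10⁷ W

T = 1190 °C + 273.15 = 1463.15 K.
Area A = 41.65 m².
P = σAT⁴ = 5.670×10⁻⁸ × 41.65 × (1463.15)⁴ = 1.082×10⁷ W.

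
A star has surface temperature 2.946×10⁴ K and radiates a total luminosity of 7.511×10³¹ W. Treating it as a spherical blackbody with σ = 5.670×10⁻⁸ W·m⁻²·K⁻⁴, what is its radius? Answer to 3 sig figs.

L = 4πR²σT⁴ ⇒ R = √(L/(4πσT⁴)).
σT⁴ = 4.27085×10¹⁰ W/m², so R = √(7.511×10³¹/(4π×4.27085×10¹⁰)) = 1.18×10¹⁰ m.

R ≈ 1.18×10¹⁰ m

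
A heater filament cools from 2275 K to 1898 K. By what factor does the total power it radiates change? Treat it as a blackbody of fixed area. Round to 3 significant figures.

P ∝ T⁴, so P₂/P₁ = (T₂/T₁)⁴ = (1898/2275)⁴ = (0.834286)⁴ = 0.484.

P₂/P₁ ≈ 0.484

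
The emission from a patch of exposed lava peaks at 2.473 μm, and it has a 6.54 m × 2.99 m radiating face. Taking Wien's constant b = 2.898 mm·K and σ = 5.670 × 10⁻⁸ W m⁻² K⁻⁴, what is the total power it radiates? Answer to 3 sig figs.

P ≈ 2.09×10⁶ W

Wien's law: T = b/λ_max = 2.898×10⁻³/2.473×10⁻⁶ = 1171.86 K.
Area A = 6.54 × 2.99 = 19.5546 m².
Then P = σAT⁴ = 5.670×10⁻⁸×19.5546×(1171.86)⁴ = 2.09×10⁶ W.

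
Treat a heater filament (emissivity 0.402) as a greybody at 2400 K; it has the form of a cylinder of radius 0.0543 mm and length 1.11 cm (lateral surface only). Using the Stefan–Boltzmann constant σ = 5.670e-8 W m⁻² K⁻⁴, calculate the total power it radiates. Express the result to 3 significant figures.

P ≈ 2.86 W

Lateral area A = 2πrL = 2π×5.43×10⁻⁵×0.0111 = 3.78706×10⁻⁶ m².
P = εσAT⁴ = 0.402 × 5.670×10⁻⁸ × 3.78706×10⁻⁶ × (2400)⁴ = 2.86 W.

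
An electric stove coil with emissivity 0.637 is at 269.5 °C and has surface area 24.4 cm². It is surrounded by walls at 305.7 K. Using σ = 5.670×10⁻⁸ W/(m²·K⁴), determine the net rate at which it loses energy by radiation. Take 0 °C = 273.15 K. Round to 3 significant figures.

T = 269.5 °C + 273.15 = 542.65 K.
Area A = 24.4 cm² = 2.44×10⁻³ m².
Net radiated power P_net = εσA(T⁴ − T₀⁴) = 0.637×5.670×10⁻⁸×2.44×10⁻³×(542.65⁴ − 305.7⁴).
T⁴ − T₀⁴ = 8.67120×10¹⁰ − 8.73337×10⁹ = 7.79786×10¹⁰ K⁴, so P_net = 6.87 W.

Net loss ≈ 6.87 W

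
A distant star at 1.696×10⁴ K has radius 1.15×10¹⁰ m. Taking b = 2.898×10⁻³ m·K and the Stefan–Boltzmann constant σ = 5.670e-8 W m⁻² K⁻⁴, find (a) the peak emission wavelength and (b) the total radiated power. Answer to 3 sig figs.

λ_max ≈ 171 nm; P ≈ 7.80×10³⁰ W

(a) λ_max = b/T = 2.898×10⁻³/1.696×10⁴ = 1.709×10⁻⁷ m = 171 nm.
Surface area A = 4πR² = 4π(1.15×10¹⁰ m)² = 1.66190×10²¹ m².
(b) P = σAT⁴ = 5.670×10⁻⁸×1.66190×10²¹×(1.696×10⁴)⁴ = 7.80×10³⁰ W.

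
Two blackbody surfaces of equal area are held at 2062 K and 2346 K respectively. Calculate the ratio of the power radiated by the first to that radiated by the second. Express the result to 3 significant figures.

With equal areas, P₁/P₂ = (T₁/T₂)⁴ = (2062/2346)⁴ = 0.597.

P₁/P₂ ≈ 0.597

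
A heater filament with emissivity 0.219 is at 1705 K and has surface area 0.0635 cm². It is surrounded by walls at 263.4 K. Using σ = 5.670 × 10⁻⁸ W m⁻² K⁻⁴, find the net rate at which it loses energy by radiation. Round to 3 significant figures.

Area A = 0.0635 cm² = 6.35×10⁻⁶ m².
Net radiated power P_net = εσA(T⁴ − T₀⁴) = 0.219×5.670×10⁻⁸×6.35×10⁻⁶×(1705⁴ − 263.4⁴).
T⁴ − T₀⁴ = 8.45079×10¹² − 4.81352×10⁹ = 8.44598×10¹² K⁴, so P_net = 0.666 W.

Net loss ≈ 0.666 W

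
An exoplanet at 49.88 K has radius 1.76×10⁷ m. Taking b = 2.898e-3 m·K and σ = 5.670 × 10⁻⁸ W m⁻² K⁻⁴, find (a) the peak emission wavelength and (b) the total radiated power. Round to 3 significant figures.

λ_max ≈ 58.1 μm; P ≈ 1.37×10¹⁵ W

(a) λ_max = b/T = 2.898×10⁻³/49.88 = 5.810×10⁻⁵ m = 58.1 μm.
Surface area A = 4πR² = 4π(1.76×10⁷ m)² = 3.89256×10¹⁵ m².
(b) P = σAT⁴ = 5.670×10⁻⁸×3.89256×10¹⁵×(49.88)⁴ = 1.37×10¹⁵ W.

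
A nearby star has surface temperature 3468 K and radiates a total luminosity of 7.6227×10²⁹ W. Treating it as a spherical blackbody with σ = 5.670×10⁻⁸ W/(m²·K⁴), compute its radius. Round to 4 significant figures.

L = 4πR²σT⁴ ⇒ R = √(L/(4πσT⁴)).
σT⁴ = 8.20162×10⁶ W/m², so R = √(7.6227×10²⁹/(4π×8.20162×10⁶)) = 8.600×10¹⁰ m.

R ≈ 8.600×10¹⁰ m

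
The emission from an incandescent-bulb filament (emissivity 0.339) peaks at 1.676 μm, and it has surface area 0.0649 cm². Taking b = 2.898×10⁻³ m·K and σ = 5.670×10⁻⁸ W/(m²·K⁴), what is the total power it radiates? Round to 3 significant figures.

Wien's law: T = b/λ_max = 2.898×10⁻³/1.676×10⁻⁶ = 1729.12 K.
Area A = 0.0649 cm² = 6.49×10⁻⁶ m².
Then P = εσAT⁴ = 0.339×5.670×10⁻⁸×6.49×10⁻⁶×(1729.12)⁴ = 1.12 W.

P ≈ 1.12 W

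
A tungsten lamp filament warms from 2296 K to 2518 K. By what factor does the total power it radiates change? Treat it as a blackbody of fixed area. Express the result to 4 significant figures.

P₂/P₁ ≈ 1.447

P ∝ T⁴, so P₂/P₁ = (T₂/T₁)⁴ = (2518/2296)⁴ = (1.09669)⁴ = 1.447.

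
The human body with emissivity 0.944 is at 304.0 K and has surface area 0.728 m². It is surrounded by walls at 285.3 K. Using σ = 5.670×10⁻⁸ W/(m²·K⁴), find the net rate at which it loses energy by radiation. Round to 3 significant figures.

Area A = 0.728 m².
Net radiated power P_net = εσA(T⁴ − T₀⁴) = 0.944×5.670×10⁻⁸×0.728×(304.0⁴ − 285.3⁴).
T⁴ − T₀⁴ = 8.54072×10⁹ − 6.62532×10⁹ = 1.91540×10⁹ K⁴, so P_net = 74.6 W.

Net loss ≈ 74.6 W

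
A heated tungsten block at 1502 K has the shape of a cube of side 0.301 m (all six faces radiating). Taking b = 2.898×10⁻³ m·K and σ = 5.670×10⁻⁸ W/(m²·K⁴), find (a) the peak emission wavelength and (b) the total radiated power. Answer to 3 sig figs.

λ_max ≈ 1.93 μm; P ≈ 1.57×10⁵ W

(a) λ_max = b/T = 2.898×10⁻³/1502 = 1.929×10⁻⁶ m = 1.93 μm.
Area A = 6s² = 6×(0.301 m)² = 0.543606 m².
(b) P = σAT⁴ = 5.670×10⁻⁸×0.543606×(1502)⁴ = 1.57×10⁵ W.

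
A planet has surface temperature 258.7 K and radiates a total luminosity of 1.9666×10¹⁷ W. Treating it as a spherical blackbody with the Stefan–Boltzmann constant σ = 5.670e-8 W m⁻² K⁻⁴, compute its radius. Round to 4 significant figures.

R ≈ 7.850×10⁶ m

L = 4πR²σT⁴ ⇒ R = √(L/(4πσT⁴)).
σT⁴ = 253.962 W/m², so R = √(1.9666×10¹⁷/(4π×253.962)) = 7.850×10⁶ m.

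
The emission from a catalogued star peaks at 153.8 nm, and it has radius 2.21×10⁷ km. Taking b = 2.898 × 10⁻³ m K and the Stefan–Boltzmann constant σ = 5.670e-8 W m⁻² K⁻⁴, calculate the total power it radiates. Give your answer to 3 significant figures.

Wien's law: T = b/λ_max = 2.898×10⁻³/1.538×10⁻⁷ = 18842.7 K.
Surface area A = 4πR² = 4π(2.21×10¹⁰ m)² = 6.13754×10²¹ m².
Then P = σAT⁴ = 5.670×10⁻⁸×6.13754×10²¹×(18842.7)⁴ = 4.39×10³¹ W.

P ≈ 4.39×10³¹ W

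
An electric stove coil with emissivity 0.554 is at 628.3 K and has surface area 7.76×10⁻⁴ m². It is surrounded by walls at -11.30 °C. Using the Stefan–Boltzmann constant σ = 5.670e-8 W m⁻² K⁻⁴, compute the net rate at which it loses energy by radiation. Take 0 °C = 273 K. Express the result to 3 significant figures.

Surroundings: T = -11.30 °C + 273 = 261.70 K.
Area A = 7.76×10⁻⁴ m².
Net radiated power P_net = εσA(T⁴ − T₀⁴) = 0.554×5.670×10⁻⁸×7.76×10⁻⁴×(628.3⁴ − 261.70⁴).
T⁴ − T₀⁴ = 1.55836×10¹¹ − 4.69045×10⁹ = 1.51146×10¹¹ K⁴, so P_net = 3.68 W.

Net loss ≈ 3.68 W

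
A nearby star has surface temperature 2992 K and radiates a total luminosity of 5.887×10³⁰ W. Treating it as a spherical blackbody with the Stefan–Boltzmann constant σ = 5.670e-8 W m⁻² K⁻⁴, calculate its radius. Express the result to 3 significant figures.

R ≈ 3.21×10¹¹ m

L = 4πR²σT⁴ ⇒ R = √(L/(4πσT⁴)).
σT⁴ = 4.54391×10⁶ W/m², so R = √(5.887×10³⁰/(4π×4.54391×10⁶)) = 3.21×10¹¹ m.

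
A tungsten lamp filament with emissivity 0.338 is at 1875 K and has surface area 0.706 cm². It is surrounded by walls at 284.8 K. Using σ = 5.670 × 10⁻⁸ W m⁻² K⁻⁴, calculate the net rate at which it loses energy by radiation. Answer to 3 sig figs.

Area A = 0.706 cm² = 7.06×10⁻⁵ m².
Net radiated power P_net = εσA(T⁴ − T₀⁴) = 0.338×5.670×10⁻⁸×7.06×10⁻⁵×(1875⁴ − 284.8⁴).
T⁴ − T₀⁴ = 1.23596×10¹³ − 6.57900×10⁹ = 1.23530×10¹³ K⁴, so P_net = 16.7 W.

Net loss ≈ 16.7 W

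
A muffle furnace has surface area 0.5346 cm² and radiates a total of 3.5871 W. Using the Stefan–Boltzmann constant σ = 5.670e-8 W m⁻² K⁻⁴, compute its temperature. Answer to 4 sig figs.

Area A = 0.5346 cm² = 5.346×10⁻⁵ m².
P = σAT⁴ ⇒ T = (P/(σA))^(1/4) = (3.5871/(5.670×10⁻⁸×5.346×10⁻⁵))^(1/4) = 1043 K.

T ≈ 1043 K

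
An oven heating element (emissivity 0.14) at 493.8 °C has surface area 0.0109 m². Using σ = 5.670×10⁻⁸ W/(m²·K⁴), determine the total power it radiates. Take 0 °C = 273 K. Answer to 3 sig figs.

T = 493.8 °C + 273 = 766.8 K.
Area A = 0.0109 m².
P = εσAT⁴ = 0.14 × 5.670×10⁻⁸ × 0.0109 × (766.8)⁴ = 29.9 W.

P ≈ 29.9 W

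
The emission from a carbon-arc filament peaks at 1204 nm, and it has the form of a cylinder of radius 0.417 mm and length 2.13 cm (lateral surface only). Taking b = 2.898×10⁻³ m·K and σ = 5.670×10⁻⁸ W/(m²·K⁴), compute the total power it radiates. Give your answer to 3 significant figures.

P ≈ 106 W

Wien's law: T = b/λ_max = 2.898×10⁻³/1.204×10⁻⁶ = 2406.98 K.
Lateral area A = 2πrL = 2π×4.17×10⁻⁴×0.0213 = 5.58079×10⁻⁵ m².
Then P = σAT⁴ = 5.670×10⁻⁸×5.58079×10⁻⁵×(2406.98)⁴ = 106 W.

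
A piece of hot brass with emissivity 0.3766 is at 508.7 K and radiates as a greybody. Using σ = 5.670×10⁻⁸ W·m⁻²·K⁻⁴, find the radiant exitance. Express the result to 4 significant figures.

Stefan–Boltzmann: I = εσT⁴ = 0.3766 × 5.670×10⁻⁸ × (508.7)⁴ = 1430 W/m².

I ≈ 1430 W/m²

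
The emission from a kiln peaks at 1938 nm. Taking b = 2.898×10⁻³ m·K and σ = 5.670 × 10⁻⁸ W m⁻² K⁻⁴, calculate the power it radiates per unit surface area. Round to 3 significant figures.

Wien's law: T = b/λ_max = 2.898×10⁻³/1.938×10⁻⁶ = 1495.36 K.
Then I = σT⁴ = 5.670×10⁻⁸×(1495.36)⁴ = 2.84×10⁵ W/m².

I ≈ 2.84×10⁵ W/m²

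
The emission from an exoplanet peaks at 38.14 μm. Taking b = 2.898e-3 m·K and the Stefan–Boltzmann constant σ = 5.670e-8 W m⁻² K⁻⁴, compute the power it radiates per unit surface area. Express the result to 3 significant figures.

Wien's law: T = b/λ_max = 2.898×10⁻³/3.814×10⁻⁵ = 75.9832 K.
Then I = σT⁴ = 5.670×10⁻⁸×(75.9832)⁴ = 1.89 W/m².

I ≈ 1.89 W/m²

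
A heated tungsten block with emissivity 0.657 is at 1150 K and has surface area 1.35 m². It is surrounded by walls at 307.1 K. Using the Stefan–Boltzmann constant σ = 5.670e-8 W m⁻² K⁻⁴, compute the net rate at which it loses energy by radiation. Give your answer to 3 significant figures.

Area A = 1.35 m².
Net radiated power P_net = εσA(T⁴ − T₀⁴) = 0.657×5.670×10⁻⁸×1.35×(1150⁴ − 307.1⁴).
T⁴ − T₀⁴ = 1.74901×10¹² − 8.89445×10⁹ = 1.74012×10¹² K⁴, so P_net = 8.75×10⁴ W.

Net loss ≈ 8.75×10⁴ W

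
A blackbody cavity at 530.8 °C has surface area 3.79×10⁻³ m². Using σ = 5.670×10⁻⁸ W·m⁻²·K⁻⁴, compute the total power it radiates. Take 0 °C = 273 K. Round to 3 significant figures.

T = 530.8 °C + 273 = 803.8 K.
Area A = 3.79×10⁻³ m².
P = σAT⁴ = 5.670×10⁻⁸ × 3.79×10⁻³ × (803.8)⁴ = 89.7 W.

P ≈ 89.7 W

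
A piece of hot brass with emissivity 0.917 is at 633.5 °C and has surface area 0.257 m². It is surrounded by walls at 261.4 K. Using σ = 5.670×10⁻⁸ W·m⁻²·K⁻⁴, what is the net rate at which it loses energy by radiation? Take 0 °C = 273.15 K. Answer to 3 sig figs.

T = 633.5 °C + 273.15 = 906.65 K.
Area A = 0.257 m².
Net radiated power P_net = εσA(T⁴ − T₀⁴) = 0.917×5.670×10⁻⁸×0.257×(906.65⁴ − 261.4⁴).
T⁴ − T₀⁴ = 6.75707×10¹¹ − 4.66898×10⁹ = 6.71038×10¹¹ K⁴, so P_net = 8.97×10³ W.

Net loss ≈ 8.97×10³ W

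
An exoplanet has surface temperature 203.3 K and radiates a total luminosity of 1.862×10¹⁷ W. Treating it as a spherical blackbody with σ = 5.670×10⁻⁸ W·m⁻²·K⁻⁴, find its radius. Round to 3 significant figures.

L = 4πR²σT⁴ ⇒ R = √(L/(4πσT⁴)).
σT⁴ = 96.8573 W/m², so R = √(1.862×10¹⁷/(4π×96.8573)) = 1.24×10⁷ m.

R ≈ 1.24×10⁷ m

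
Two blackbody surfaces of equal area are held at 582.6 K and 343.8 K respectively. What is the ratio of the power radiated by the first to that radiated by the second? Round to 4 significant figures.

With equal areas, P₁/P₂ = (T₁/T₂)⁴ = (582.6/343.8)⁴ = 8.246.

P₁/P₂ ≈ 8.246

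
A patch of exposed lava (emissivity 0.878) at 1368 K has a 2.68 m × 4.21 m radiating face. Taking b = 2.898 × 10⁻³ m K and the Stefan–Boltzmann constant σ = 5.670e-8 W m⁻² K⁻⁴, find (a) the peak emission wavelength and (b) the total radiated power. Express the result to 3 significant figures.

λ_max ≈ 2.12×10³ nm; P ≈ 1.97×10⁶ W

(a) λ_max = b/T = 2.898×10⁻³/1368 = 2.118×10⁻⁶ m = 2.12×10³ nm.
Area A = 2.68 × 4.21 = 11.2828 m².
(b) P = εσAT⁴ = 0.878×5.670×10⁻⁸×11.2828×(1368)⁴ = 1.97×10⁶ W.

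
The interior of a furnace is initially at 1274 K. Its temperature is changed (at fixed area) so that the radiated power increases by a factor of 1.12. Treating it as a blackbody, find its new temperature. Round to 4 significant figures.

P ∝ T⁴, so T₂/T₁ = (P₂/P₁)^(1/4) = (1.12)^(1/4) = 1.02874.
T₂ = 1274 × 1.02874 = 1311 K.

T₂ ≈ 1311 K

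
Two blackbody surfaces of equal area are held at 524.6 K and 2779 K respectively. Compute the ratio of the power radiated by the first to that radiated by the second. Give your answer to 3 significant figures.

P₁/P₂ ≈ 1.27×10⁻³

With equal areas, P₁/P₂ = (T₁/T₂)⁴ = (524.6/2779)⁴ = 1.27×10⁻³.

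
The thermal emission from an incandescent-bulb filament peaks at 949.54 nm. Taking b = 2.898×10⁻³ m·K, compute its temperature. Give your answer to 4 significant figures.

T ≈ 3052 K

Wien's law gives T = b/λ_max = (2.898×10⁻³ m·K)/(9.4954×10⁻⁷ m) = 3052 K.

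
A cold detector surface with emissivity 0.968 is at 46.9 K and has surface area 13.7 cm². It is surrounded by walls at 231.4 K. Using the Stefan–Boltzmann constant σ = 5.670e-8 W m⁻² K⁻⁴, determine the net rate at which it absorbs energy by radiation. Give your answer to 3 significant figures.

Net gain ≈ 0.215 W

Area A = 13.7 cm² = 1.37×10⁻³ m².
Net radiated power P_net = εσA(T⁴ − T₀⁴) = 0.968×5.670×10⁻⁸×1.37×10⁻³×(46.9⁴ − 231.4⁴).
T⁴ − T₀⁴ = 4.83828×10⁶ − 2.86717×10⁹ = -2.86233×10⁹ K⁴, so P_net = -0.215 W — negative, meaning a net gain of 0.215 W.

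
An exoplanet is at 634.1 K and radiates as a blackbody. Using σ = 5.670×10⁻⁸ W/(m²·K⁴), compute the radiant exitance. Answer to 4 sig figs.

Stefan–Boltzmann: I = σT⁴ = 5.670×10⁻⁸ × (634.1)⁴ = 9167 W/m².

I ≈ 9167 W/m²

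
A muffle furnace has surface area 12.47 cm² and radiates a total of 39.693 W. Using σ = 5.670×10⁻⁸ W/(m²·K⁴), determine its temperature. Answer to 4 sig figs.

Area A = 12.47 cm² = 1.247×10⁻³ m².
P = σAT⁴ ⇒ T = (P/(σA))^(1/4) = (39.693/(5.670×10⁻⁸×1.247×10⁻³))^(1/4) = 865.6 K.

T ≈ 865.6 K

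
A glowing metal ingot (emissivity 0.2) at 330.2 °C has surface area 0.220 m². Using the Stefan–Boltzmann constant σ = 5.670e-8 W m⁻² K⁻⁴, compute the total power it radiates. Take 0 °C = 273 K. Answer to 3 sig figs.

T = 330.2 °C + 273 = 603.2 K.
Area A = 0.220 m².
P = εσAT⁴ = 0.2 × 5.670×10⁻⁸ × 0.220 × (603.2)⁴ = 330 W.

P ≈ 330 W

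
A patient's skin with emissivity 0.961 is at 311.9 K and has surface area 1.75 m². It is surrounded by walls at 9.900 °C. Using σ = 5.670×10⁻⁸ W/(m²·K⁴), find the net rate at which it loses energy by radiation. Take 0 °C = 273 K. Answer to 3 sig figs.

Surroundings: T = 9.900 °C + 273 = 282.900 K.
Area A = 1.75 m².
Net radiated power P_net = εσA(T⁴ − T₀⁴) = 0.961×5.670×10⁻⁸×1.75×(311.9⁴ − 282.900⁴).
T⁴ − T₀⁴ = 9.46371×10⁹ − 6.40519×10⁹ = 3.05852×10⁹ K⁴, so P_net = 292 W.

Net loss ≈ 292 W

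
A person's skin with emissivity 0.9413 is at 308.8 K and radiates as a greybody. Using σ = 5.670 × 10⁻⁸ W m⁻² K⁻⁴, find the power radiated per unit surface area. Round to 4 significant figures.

Stefan–Boltzmann: I = εσT⁴ = 0.9413 × 5.670×10⁻⁸ × (308.8)⁴ = 485.3 W/m².

I ≈ 485.3 W/m²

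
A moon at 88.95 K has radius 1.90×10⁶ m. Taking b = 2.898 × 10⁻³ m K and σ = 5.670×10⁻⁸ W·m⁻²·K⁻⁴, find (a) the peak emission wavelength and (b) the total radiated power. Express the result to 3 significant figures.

λ_max ≈ 32.6 μm; P ≈ 1.61×10¹⁴ W

(a) λ_max = b/T = 2.898×10⁻³/88.95 = 3.258×10⁻⁵ m = 32.6 μm.
Surface area A = 4πR² = 4π(1.90×10⁶ m)² = 4.53646×10¹³ m².
(b) P = σAT⁴ = 5.670×10⁻⁸×4.53646×10¹³×(88.95)⁴ = 1.61×10¹⁴ W.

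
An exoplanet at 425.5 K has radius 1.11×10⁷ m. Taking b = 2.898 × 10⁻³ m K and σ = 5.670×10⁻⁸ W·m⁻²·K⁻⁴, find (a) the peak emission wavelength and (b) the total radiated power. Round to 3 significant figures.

λ_max ≈ 6.81 μm; P ≈ 2.88×10¹⁸ W

(a) λ_max = b/T = 2.898×10⁻³/425.5 = 6.811×10⁻⁶ m = 6.81 μm.
Surface area A = 4πR² = 4π(1.11×10⁷ m)² = 1.54830×10¹⁵ m².
(b) P = σAT⁴ = 5.670×10⁻⁸×1.54830×10¹⁵×(425.5)⁴ = 2.88×10¹⁸ W.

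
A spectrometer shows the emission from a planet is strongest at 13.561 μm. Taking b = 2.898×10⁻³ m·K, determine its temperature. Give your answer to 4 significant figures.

Wien's law gives T = b/λ_max = (2.898×10⁻³ m·K)/(1.3561×10⁻⁵ m) = 213.7 K.

T ≈ 213.7 K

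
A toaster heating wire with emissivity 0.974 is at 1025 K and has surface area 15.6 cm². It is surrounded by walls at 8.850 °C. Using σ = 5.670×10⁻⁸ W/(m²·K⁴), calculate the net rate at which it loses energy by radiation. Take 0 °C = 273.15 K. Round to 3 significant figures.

Surroundings: T = 8.850 °C + 273.15 = 282.000 K.
Area A = 15.6 cm² = 1.56×10⁻³ m².
Net radiated power P_net = εσA(T⁴ − T₀⁴) = 0.974×5.670×10⁻⁸×1.56×10⁻³×(1025⁴ − 282.000⁴).
T⁴ − T₀⁴ = 1.10381×10¹² − 6.32407×10⁹ = 1.09749×10¹² K⁴, so P_net = 94.6 W.

Net loss ≈ 94.6 W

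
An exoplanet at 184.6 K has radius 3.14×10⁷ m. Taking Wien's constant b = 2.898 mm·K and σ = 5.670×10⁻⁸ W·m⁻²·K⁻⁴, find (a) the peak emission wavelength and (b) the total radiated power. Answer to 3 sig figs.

(a) λ_max = b/T = 2.898×10⁻³/184.6 = 1.570×10⁻⁵ m = 15.7 μm.
Surface area A = 4πR² = 4π(3.14×10⁷ m)² = 1.23899×10¹⁶ m².
(b) P = σAT⁴ = 5.670×10⁻⁸×1.23899×10¹⁶×(184.6)⁴ = 8.16×10¹⁷ W.

λ_max ≈ 15.7 μm; P ≈ 8.16×10¹⁷ W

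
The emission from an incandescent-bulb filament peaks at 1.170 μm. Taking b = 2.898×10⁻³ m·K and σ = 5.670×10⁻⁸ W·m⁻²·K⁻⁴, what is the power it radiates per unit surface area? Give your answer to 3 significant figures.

Wien's law: T = b/λ_max = 2.898×10⁻³/1.170×10⁻⁶ = 2476.92 K.
Then I = σT⁴ = 5.670×10⁻⁸×(2476.92)⁴ = 2.13×10⁶ W/m².

I ≈ 2.13×10⁶ W/m²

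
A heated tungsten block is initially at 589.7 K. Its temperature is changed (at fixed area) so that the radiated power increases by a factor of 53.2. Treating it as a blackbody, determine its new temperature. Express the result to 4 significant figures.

T₂ ≈ 1593 K

P ∝ T⁴, so T₂/T₁ = (P₂/P₁)^(1/4) = (53.2)^(1/4) = 2.70071.
T₂ = 589.7 × 2.70071 = 1593 K.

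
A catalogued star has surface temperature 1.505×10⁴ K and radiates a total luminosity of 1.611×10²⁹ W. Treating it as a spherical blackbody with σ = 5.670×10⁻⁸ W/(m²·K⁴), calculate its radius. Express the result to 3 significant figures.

L = 4πR²σT⁴ ⇒ R = √(L/(4πσT⁴)).
σT⁴ = 2.90890×10⁹ W/m², so R = √(1.611×10²⁹/(4π×2.90890×10⁹)) = 2.10×10⁹ m.

R ≈ 2.10×10⁹ m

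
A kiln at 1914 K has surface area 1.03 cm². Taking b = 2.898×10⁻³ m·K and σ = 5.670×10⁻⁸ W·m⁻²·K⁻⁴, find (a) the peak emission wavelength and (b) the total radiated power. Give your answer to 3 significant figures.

(a) λ_max = b/T = 2.898×10⁻³/1914 = 1.514×10⁻⁶ m = 1.51 μm.
Area A = 1.03 cm² = 1.03×10⁻⁴ m².
(b) P = σAT⁴ = 5.670×10⁻⁸×1.03×10⁻⁴×(1914)⁴ = 78.4 W.

λ_max ≈ 1.51 μm; P ≈ 78.4 W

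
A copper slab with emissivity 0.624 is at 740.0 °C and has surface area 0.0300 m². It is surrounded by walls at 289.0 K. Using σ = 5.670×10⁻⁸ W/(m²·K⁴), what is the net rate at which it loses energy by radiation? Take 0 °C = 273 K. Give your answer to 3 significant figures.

T = 740.0 °C + 273 = 1013.0 K.
Area A = 0.0300 m².
Net radiated power P_net = εσA(T⁴ − T₀⁴) = 0.624×5.670×10⁻⁸×0.0300×(1013.0⁴ − 289.0⁴).
T⁴ − T₀⁴ = 1.05302×10¹² − 6.97576×10⁹ = 1.04604×10¹² K⁴, so P_net = 1.11×10³ W.

Net loss ≈ 1.11×10³ W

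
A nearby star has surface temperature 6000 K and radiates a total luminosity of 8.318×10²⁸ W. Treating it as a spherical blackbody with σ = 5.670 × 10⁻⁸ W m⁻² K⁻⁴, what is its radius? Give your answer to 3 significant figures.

R ≈ 9.49×10⁹ m

L = 4πR²σT⁴ ⇒ R = √(L/(4πσT⁴)).
σT⁴ = 7.34832×10⁷ W/m², so R = √(8.318×10²⁸/(4π×7.34832×10⁷)) = 9.49×10⁹ m.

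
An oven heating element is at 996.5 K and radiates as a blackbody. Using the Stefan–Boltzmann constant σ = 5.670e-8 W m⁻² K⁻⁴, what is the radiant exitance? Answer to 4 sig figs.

I ≈ 5.591×10⁴ W/m²

Stefan–Boltzmann: I = σT⁴ = 5.670×10⁻⁸ × (996.5)⁴ = 5.591×10⁴ W/m².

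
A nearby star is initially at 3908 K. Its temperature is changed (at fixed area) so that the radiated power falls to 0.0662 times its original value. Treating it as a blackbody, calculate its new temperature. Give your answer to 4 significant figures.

T₂ ≈ 1982 K

P ∝ T⁴, so T₂/T₁ = (P₂/P₁)^(1/4) = (0.0662)^(1/4) = 0.507241.
T₂ = 3908 × 0.507241 = 1982 K.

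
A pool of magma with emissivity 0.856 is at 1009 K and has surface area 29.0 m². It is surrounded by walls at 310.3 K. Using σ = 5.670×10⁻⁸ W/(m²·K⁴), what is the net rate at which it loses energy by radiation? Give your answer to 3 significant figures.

Net loss ≈ 1.45×10⁶ W

Area A = 29.0 m².
Net radiated power P_net = εσA(T⁴ − T₀⁴) = 0.856×5.670×10⁻⁸×29.0×(1009⁴ − 310.3⁴).
T⁴ − T₀⁴ = 1.03649×10¹² − 9.27101×10⁹ = 1.02722×10¹² K⁴, so P_net = 1.45×10⁶ W.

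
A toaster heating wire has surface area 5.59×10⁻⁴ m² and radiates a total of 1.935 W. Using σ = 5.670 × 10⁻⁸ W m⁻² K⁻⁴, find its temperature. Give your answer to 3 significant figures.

T ≈ 497 K

Area A = 5.59×10⁻⁴ m².
P = σAT⁴ ⇒ T = (P/(σA))^(1/4) = (1.935/(5.670×10⁻⁸×5.59×10⁻⁴))^(1/4) = 497 K.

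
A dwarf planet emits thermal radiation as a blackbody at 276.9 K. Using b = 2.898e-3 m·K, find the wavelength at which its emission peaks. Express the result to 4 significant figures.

Wien's displacement law: λ_max = b/T = (2.898×10⁻³ m·K)/(276.9 K) = 1.0466×10⁻⁵ m.
That is 10.47 μm, in the infrared range.

λ_max ≈ 10.47 μm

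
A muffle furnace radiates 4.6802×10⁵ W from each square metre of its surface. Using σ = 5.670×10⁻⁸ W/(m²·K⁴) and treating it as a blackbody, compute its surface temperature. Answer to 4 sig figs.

I = σT⁴, so T = (I/σ)^(1/4) = (4.6802×10⁵/(5.670×10⁻⁸))^(1/4) = 1695 K.

T ≈ 1695 K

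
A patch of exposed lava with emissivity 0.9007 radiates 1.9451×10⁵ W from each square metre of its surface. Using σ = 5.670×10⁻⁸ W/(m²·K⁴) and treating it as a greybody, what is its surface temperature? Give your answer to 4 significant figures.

T ≈ 1397 K

I = εσT⁴, so T = (I/εσ)^(1/4) = (1.9451×10⁵/(0.9007×5.670×10⁻⁸))^(1/4) = 1397 K.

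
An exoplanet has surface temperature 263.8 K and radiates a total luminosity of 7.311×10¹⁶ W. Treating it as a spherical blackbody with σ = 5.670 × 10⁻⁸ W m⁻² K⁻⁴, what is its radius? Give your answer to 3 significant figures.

L = 4πR²σT⁴ ⇒ R = √(L/(4πσT⁴)).
σT⁴ = 274.588 W/m², so R = √(7.311×10¹⁶/(4π×274.588)) = 4.60×10⁶ m.

R ≈ 4.60×10⁶ m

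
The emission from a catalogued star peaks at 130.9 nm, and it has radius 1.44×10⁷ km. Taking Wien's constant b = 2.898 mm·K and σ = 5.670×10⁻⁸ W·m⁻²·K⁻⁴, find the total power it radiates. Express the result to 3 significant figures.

Wien's law: T = b/λ_max = 2.898×10⁻³/1.309×10⁻⁷ = 22139.0 K.
Surface area A = 4πR² = 4π(1.44×10¹⁰ m)² = 2.60576×10²¹ m².
Then P = σAT⁴ = 5.670×10⁻⁸×2.60576×10²¹×(22139.0)⁴ = 3.55×10³¹ W.

P ≈ 3.55×10³¹ W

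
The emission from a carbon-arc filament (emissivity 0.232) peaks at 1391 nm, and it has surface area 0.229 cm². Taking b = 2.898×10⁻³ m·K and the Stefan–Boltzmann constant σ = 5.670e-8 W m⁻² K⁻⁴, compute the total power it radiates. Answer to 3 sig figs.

P ≈ 5.68 W

Wien's law: T = b/λ_max = 2.898×10⁻³/1.391×10⁻⁶ = 2083.39 K.
Area A = 0.229 cm² = 2.29×10⁻⁵ m².
Then P = εσAT⁴ = 0.232×5.670×10⁻⁸×2.29×10⁻⁵×(2083.39)⁴ = 5.68 W.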